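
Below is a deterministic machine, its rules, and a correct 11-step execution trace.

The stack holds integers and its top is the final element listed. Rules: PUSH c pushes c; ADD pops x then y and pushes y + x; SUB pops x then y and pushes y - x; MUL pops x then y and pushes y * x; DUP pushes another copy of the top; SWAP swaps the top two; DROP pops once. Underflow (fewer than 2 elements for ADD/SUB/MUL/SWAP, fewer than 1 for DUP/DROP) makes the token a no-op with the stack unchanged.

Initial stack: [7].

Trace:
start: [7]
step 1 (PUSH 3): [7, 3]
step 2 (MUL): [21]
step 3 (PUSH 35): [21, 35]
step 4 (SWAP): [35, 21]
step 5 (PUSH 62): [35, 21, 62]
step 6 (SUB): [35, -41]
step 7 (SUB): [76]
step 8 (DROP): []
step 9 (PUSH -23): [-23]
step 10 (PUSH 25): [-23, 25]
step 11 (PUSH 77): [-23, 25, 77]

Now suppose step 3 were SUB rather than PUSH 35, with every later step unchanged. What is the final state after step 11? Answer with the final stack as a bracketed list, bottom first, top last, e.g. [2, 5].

[-23, 25, 77]

(re-executing from step 3 with the substitution; state before step 3: [21])
step 3 (SUB): [21]
step 4 (SWAP): [21]
step 5 (PUSH 62): [21, 62]
step 6 (SUB): [-41]
step 7 (SUB): [-41]
step 8 (DROP): []
step 9 (PUSH -23): [-23]
step 10 (PUSH 25): [-23, 25]
step 11 (PUSH 77): [-23, 25, 77]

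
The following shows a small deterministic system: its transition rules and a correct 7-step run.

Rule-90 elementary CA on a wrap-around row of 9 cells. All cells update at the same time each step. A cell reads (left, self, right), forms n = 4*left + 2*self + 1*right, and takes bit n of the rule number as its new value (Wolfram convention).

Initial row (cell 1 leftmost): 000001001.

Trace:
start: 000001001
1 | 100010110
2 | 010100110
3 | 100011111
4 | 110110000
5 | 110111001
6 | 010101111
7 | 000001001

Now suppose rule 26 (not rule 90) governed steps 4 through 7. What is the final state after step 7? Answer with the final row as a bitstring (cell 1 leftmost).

010101000

(re-executing steps 4..7 under rule 26; state before step 4: 100011111)
4 | 010110000
5 | 100101000
6 | 011000101
7 | 010101000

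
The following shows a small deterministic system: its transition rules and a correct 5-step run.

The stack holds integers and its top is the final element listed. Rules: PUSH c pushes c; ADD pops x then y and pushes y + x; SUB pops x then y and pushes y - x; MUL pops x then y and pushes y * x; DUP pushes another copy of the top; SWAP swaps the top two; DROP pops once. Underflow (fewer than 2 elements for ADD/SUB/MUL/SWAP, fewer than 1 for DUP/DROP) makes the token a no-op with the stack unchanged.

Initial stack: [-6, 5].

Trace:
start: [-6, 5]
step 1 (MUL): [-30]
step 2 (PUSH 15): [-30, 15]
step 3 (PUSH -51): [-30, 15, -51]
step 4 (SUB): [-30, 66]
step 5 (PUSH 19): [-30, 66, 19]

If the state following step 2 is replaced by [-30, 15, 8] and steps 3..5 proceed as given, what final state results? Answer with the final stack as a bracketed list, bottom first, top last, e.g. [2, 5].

state after step 2 := [-30, 15, 8]
step 3 (PUSH -51): [-30, 15, 8, -51]
step 4 (SUB): [-30, 15, 59]
step 5 (PUSH 19): [-30, 15, 59, 19]

[-30, 15, 59, 19]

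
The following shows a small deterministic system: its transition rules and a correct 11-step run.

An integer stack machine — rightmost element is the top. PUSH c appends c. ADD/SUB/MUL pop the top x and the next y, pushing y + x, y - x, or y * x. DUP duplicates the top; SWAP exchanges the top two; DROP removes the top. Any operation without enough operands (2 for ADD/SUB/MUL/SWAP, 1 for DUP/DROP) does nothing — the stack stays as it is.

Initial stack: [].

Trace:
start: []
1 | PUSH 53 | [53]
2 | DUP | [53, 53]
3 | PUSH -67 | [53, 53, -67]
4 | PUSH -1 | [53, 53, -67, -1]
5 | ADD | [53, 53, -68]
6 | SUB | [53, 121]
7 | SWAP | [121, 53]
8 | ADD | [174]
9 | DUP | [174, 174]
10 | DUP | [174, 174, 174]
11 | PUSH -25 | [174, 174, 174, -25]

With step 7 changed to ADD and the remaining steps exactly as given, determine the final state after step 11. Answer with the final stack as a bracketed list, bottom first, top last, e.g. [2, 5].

(re-executing from step 7 with the substitution; state before step 7: [53, 121])
7 | ADD | [174]
8 | ADD | [174]
9 | DUP | [174, 174]
10 | DUP | [174, 174, 174]
11 | PUSH -25 | [174, 174, 174, -25]

[174, 174, 174, -25]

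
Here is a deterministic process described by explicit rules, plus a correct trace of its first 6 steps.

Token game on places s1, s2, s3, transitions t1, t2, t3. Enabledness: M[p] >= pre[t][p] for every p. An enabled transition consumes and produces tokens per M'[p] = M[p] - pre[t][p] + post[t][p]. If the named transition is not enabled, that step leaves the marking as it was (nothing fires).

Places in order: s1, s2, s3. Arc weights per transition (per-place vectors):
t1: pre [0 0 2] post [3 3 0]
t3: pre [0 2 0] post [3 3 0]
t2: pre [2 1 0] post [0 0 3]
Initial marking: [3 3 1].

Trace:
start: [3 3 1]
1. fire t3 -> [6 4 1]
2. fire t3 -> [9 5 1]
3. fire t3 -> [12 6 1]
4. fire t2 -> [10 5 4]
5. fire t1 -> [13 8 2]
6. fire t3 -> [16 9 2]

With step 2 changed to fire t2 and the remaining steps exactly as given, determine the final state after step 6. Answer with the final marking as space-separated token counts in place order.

11 7 5

(re-executing from step 2 with the substitution; state before step 2: [6 4 1])
2. fire t2 -> [4 3 4]
3. fire t3 -> [7 4 4]
4. fire t2 -> [5 3 7]
5. fire t1 -> [8 6 5]
6. fire t3 -> [11 7 5]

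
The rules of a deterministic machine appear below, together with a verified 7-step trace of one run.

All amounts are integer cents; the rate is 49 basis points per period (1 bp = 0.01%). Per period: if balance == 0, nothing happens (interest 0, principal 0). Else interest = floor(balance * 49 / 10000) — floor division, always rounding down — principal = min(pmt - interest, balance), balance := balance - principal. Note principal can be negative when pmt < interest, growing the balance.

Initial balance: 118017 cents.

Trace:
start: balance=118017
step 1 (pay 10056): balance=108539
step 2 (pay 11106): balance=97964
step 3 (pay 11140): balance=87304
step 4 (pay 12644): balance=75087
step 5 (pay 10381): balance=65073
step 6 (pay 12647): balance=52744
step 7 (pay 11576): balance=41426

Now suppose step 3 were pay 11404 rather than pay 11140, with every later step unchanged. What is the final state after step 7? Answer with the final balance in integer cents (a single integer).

41158

(re-executing from step 3 with the substitution; state before step 3: balance=97964)
step 3 (pay 11404): balance=87040
step 4 (pay 12644): balance=74822
step 5 (pay 10381): balance=64807
step 6 (pay 12647): balance=52477
step 7 (pay 11576): balance=41158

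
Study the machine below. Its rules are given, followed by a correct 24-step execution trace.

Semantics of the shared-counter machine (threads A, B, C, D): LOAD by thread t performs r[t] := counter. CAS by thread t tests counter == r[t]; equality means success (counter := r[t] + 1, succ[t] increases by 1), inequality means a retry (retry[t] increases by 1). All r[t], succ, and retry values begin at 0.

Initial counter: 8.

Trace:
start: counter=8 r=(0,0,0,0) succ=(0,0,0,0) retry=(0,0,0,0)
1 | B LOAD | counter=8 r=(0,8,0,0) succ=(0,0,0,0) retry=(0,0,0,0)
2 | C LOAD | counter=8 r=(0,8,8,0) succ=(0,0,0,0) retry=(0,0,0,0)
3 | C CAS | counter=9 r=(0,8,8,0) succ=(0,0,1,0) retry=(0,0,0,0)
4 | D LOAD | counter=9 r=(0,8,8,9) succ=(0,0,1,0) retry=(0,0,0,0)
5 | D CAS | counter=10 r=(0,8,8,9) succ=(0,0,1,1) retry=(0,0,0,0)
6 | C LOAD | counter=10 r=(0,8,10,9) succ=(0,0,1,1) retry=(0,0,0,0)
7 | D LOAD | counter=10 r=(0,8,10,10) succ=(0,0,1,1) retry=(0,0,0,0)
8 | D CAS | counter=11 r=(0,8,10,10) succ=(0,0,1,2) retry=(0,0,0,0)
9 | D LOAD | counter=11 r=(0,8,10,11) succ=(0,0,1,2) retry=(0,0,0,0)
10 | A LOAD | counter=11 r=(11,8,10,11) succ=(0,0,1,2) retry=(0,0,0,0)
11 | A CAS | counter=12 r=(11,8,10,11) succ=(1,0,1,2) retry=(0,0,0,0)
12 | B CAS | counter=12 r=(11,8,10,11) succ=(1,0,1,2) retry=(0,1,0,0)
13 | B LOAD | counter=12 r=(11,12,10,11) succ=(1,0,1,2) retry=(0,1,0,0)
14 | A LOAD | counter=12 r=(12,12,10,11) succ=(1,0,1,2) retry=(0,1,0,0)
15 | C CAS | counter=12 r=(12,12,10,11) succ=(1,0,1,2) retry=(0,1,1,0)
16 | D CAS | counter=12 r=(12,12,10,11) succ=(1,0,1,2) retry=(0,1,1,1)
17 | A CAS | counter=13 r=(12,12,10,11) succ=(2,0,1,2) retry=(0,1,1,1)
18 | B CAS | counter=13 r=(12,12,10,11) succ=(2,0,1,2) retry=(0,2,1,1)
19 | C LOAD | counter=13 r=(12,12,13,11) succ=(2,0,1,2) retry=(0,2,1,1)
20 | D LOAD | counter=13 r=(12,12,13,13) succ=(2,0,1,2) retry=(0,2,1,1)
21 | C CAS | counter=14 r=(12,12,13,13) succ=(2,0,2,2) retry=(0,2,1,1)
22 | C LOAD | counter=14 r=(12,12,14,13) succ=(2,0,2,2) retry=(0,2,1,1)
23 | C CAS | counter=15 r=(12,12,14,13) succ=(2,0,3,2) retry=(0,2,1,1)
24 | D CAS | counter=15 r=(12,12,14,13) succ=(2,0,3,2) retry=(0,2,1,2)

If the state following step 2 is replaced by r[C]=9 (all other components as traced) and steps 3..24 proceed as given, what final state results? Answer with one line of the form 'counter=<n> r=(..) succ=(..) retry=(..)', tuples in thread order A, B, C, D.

state after step 2 := counter=8 r=(0,8,9,0) succ=(0,0,0,0) retry=(0,0,0,0)
3 | C CAS | counter=8 r=(0,8,9,0) succ=(0,0,0,0) retry=(0,0,1,0)
4 | D LOAD | counter=8 r=(0,8,9,8) succ=(0,0,0,0) retry=(0,0,1,0)
5 | D CAS | counter=9 r=(0,8,9,8) succ=(0,0,0,1) retry=(0,0,1,0)
6 | C LOAD | counter=9 r=(0,8,9,8) succ=(0,0,0,1) retry=(0,0,1,0)
7 | D LOAD | counter=9 r=(0,8,9,9) succ=(0,0,0,1) retry=(0,0,1,0)
8 | D CAS | counter=10 r=(0,8,9,9) succ=(0,0,0,2) retry=(0,0,1,0)
9 | D LOAD | counter=10 r=(0,8,9,10) succ=(0,0,0,2) retry=(0,0,1,0)
10 | A LOAD | counter=10 r=(10,8,9,10) succ=(0,0,0,2) retry=(0,0,1,0)
11 | A CAS | counter=11 r=(10,8,9,10) succ=(1,0,0,2) retry=(0,0,1,0)
12 | B CAS | counter=11 r=(10,8,9,10) succ=(1,0,0,2) retry=(0,1,1,0)
13 | B LOAD | counter=11 r=(10,11,9,10) succ=(1,0,0,2) retry=(0,1,1,0)
14 | A LOAD | counter=11 r=(11,11,9,10) succ=(1,0,0,2) retry=(0,1,1,0)
15 | C CAS | counter=11 r=(11,11,9,10) succ=(1,0,0,2) retry=(0,1,2,0)
16 | D CAS | counter=11 r=(11,11,9,10) succ=(1,0,0,2) retry=(0,1,2,1)
17 | A CAS | counter=12 r=(11,11,9,10) succ=(2,0,0,2) retry=(0,1,2,1)
18 | B CAS | counter=12 r=(11,11,9,10) succ=(2,0,0,2) retry=(0,2,2,1)
19 | C LOAD | counter=12 r=(11,11,12,10) succ=(2,0,0,2) retry=(0,2,2,1)
20 | D LOAD | counter=12 r=(11,11,12,12) succ=(2,0,0,2) retry=(0,2,2,1)
21 | C CAS | counter=13 r=(11,11,12,12) succ=(2,0,1,2) retry=(0,2,2,1)
22 | C LOAD | counter=13 r=(11,11,13,12) succ=(2,0,1,2) retry=(0,2,2,1)
23 | C CAS | counter=14 r=(11,11,13,12) succ=(2,0,2,2) retry=(0,2,2,1)
24 | D CAS | counter=14 r=(11,11,13,12) succ=(2,0,2,2) retry=(0,2,2,2)

counter=14 r=(11,11,13,12) succ=(2,0,2,2) retry=(0,2,2,2)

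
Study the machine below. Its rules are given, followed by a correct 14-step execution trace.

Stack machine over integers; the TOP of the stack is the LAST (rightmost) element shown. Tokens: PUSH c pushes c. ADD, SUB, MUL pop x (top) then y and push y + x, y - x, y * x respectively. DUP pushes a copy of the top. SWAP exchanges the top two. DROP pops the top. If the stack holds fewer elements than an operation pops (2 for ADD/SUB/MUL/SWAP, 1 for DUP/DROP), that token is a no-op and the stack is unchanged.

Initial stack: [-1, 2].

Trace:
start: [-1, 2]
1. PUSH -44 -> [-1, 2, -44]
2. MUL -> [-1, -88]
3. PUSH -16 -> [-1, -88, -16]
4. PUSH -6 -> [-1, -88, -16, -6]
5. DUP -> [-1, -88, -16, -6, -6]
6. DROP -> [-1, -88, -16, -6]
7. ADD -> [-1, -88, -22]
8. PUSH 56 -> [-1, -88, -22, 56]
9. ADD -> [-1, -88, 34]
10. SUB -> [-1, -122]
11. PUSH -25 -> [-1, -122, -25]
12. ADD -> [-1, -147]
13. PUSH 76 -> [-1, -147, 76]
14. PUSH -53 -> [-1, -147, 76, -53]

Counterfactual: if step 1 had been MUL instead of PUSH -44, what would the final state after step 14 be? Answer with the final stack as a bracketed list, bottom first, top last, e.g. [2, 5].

[-61, 76, -53]

(re-executing from step 1 with the substitution; state before step 1: [-1, 2])
1. MUL -> [-2]
2. MUL -> [-2]
3. PUSH -16 -> [-2, -16]
4. PUSH -6 -> [-2, -16, -6]
5. DUP -> [-2, -16, -6, -6]
6. DROP -> [-2, -16, -6]
7. ADD -> [-2, -22]
8. PUSH 56 -> [-2, -22, 56]
9. ADD -> [-2, 34]
10. SUB -> [-36]
11. PUSH -25 -> [-36, -25]
12. ADD -> [-61]
13. PUSH 76 -> [-61, 76]
14. PUSH -53 -> [-61, 76, -53]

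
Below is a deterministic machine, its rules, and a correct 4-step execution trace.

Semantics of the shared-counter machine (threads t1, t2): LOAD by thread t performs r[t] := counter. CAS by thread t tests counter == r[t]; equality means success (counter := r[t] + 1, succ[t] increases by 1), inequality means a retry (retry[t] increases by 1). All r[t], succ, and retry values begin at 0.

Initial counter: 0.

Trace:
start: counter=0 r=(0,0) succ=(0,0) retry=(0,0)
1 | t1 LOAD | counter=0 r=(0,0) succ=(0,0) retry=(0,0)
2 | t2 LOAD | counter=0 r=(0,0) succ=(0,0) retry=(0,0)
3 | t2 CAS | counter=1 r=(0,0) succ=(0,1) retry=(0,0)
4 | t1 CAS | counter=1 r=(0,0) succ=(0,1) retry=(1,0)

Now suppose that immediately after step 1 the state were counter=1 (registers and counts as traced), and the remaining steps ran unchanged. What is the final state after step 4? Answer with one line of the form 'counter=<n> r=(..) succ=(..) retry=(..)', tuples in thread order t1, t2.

state after step 1 := counter=1 r=(0,0) succ=(0,0) retry=(0,0)
2 | t2 LOAD | counter=1 r=(0,1) succ=(0,0) retry=(0,0)
3 | t2 CAS | counter=2 r=(0,1) succ=(0,1) retry=(0,0)
4 | t1 CAS | counter=2 r=(0,1) succ=(0,1) retry=(1,0)

counter=2 r=(0,1) succ=(0,1) retry=(1,0)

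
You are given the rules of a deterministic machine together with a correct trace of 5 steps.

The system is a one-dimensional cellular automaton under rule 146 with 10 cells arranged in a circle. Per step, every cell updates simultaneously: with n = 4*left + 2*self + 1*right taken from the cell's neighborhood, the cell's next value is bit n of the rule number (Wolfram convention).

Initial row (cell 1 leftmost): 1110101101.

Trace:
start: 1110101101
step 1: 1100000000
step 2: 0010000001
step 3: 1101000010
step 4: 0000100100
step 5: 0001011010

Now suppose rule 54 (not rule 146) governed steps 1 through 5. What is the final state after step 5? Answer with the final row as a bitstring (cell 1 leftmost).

(re-executing steps 1..5 under rule 54; state before step 1: 1110101101)
step 1: 0001110010
step 2: 0010001111
step 3: 1111010000
step 4: 0000111001
step 5: 1001000111

1001000111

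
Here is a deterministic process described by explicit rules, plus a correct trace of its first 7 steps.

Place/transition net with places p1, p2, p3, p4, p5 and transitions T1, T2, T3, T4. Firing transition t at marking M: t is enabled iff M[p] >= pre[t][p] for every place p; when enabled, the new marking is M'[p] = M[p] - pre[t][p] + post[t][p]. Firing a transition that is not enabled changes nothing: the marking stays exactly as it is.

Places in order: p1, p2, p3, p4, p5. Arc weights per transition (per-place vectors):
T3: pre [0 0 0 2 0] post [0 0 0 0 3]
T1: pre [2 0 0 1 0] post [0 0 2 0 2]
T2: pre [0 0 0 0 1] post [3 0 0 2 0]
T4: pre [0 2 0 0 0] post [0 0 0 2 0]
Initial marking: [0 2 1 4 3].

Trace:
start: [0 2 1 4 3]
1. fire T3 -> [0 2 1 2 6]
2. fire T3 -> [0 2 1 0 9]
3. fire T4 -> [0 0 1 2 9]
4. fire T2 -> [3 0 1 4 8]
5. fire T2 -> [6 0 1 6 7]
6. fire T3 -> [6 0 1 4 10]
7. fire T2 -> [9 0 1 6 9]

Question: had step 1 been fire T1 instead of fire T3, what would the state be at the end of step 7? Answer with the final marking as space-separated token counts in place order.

(re-executing from step 1 with the substitution; state before step 1: [0 2 1 4 3])
1. fire T1 -> [0 2 1 4 3]
2. fire T3 -> [0 2 1 2 6]
3. fire T4 -> [0 0 1 4 6]
4. fire T2 -> [3 0 1 6 5]
5. fire T2 -> [6 0 1 8 4]
6. fire T3 -> [6 0 1 6 7]
7. fire T2 -> [9 0 1 8 6]

9 0 1 8 6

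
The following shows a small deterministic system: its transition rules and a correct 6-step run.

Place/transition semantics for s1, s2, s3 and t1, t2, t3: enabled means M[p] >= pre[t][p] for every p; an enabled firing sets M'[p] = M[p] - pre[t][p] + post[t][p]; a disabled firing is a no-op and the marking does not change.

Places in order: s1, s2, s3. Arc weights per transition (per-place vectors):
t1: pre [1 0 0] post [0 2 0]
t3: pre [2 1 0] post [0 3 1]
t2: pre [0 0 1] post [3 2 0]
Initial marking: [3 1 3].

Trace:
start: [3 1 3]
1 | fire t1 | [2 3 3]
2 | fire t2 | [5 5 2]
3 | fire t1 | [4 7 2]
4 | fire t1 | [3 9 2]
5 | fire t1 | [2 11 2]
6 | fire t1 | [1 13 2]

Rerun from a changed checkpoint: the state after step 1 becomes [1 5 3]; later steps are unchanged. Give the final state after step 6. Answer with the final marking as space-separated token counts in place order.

0 15 2

state after step 1 := [1 5 3]
2 | fire t2 | [4 7 2]
3 | fire t1 | [3 9 2]
4 | fire t1 | [2 11 2]
5 | fire t1 | [1 13 2]
6 | fire t1 | [0 15 2]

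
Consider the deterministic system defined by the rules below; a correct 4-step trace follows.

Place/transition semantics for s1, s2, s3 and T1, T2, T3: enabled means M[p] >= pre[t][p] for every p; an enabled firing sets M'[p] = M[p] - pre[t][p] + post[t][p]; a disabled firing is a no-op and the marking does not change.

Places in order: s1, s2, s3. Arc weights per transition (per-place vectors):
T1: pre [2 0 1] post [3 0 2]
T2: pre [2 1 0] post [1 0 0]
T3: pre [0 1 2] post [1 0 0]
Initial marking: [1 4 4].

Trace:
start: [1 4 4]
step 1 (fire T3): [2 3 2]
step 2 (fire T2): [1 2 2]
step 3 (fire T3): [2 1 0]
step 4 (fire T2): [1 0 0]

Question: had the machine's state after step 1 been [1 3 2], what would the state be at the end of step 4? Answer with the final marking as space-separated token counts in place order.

1 1 0

state after step 1 := [1 3 2]
step 2 (fire T2): [1 3 2]
step 3 (fire T3): [2 2 0]
step 4 (fire T2): [1 1 0]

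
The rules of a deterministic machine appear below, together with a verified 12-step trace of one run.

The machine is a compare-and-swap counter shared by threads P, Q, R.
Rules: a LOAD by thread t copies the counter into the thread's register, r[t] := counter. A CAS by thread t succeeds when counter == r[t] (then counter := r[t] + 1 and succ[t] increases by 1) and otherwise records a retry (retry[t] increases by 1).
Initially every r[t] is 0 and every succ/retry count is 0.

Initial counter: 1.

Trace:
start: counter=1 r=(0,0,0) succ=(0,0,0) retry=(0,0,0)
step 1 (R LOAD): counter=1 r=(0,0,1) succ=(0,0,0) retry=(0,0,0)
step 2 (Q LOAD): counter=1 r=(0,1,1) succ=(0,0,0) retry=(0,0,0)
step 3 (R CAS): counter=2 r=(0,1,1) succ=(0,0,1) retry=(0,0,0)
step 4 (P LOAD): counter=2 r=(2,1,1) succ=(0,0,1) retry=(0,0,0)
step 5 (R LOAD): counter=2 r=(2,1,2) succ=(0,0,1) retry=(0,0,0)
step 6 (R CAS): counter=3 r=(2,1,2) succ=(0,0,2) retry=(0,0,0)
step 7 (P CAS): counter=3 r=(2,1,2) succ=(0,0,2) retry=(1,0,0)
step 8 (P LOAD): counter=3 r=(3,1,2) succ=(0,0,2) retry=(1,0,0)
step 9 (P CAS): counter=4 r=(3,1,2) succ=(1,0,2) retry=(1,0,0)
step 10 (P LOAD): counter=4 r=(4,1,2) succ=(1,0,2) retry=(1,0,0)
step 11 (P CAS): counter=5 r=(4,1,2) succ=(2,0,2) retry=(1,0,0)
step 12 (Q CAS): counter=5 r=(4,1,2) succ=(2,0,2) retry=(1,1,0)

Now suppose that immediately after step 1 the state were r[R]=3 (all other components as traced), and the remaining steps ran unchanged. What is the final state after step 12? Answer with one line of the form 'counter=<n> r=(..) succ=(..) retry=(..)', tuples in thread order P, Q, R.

counter=4 r=(3,1,1) succ=(2,0,1) retry=(1,1,1)

state after step 1 := counter=1 r=(0,0,3) succ=(0,0,0) retry=(0,0,0)
step 2 (Q LOAD): counter=1 r=(0,1,3) succ=(0,0,0) retry=(0,0,0)
step 3 (R CAS): counter=1 r=(0,1,3) succ=(0,0,0) retry=(0,0,1)
step 4 (P LOAD): counter=1 r=(1,1,3) succ=(0,0,0) retry=(0,0,1)
step 5 (R LOAD): counter=1 r=(1,1,1) succ=(0,0,0) retry=(0,0,1)
step 6 (R CAS): counter=2 r=(1,1,1) succ=(0,0,1) retry=(0,0,1)
step 7 (P CAS): counter=2 r=(1,1,1) succ=(0,0,1) retry=(1,0,1)
step 8 (P LOAD): counter=2 r=(2,1,1) succ=(0,0,1) retry=(1,0,1)
step 9 (P CAS): counter=3 r=(2,1,1) succ=(1,0,1) retry=(1,0,1)
step 10 (P LOAD): counter=3 r=(3,1,1) succ=(1,0,1) retry=(1,0,1)
step 11 (P CAS): counter=4 r=(3,1,1) succ=(2,0,1) retry=(1,0,1)
step 12 (Q CAS): counter=4 r=(3,1,1) succ=(2,0,1) retry=(1,1,1)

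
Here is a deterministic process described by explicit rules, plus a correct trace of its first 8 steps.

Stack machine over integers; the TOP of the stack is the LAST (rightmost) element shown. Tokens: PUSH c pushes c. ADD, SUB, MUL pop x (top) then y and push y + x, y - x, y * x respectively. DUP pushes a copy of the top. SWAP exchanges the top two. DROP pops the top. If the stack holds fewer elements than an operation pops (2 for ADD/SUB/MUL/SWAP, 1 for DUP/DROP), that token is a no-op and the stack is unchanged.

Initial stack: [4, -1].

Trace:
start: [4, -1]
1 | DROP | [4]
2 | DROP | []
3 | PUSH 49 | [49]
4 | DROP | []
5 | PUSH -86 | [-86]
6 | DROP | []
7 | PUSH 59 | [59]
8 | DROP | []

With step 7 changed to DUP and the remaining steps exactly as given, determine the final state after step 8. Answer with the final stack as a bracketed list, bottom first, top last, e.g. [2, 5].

(re-executing from step 7 with the substitution; state before step 7: [])
7 | DUP | []
8 | DROP | []

[]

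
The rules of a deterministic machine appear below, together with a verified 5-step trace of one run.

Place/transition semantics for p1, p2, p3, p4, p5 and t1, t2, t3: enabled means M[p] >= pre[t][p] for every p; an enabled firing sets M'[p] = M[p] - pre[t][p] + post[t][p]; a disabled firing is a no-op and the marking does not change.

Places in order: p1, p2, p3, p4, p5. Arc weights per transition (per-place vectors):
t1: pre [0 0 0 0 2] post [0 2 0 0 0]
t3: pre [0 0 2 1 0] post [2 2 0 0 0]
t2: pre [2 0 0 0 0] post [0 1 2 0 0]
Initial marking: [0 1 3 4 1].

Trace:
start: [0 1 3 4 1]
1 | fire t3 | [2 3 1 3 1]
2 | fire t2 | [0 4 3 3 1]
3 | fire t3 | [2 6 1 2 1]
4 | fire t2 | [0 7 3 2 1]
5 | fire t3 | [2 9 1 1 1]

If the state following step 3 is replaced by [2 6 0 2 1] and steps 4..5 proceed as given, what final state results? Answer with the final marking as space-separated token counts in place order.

2 9 0 1 1

state after step 3 := [2 6 0 2 1]
4 | fire t2 | [0 7 2 2 1]
5 | fire t3 | [2 9 0 1 1]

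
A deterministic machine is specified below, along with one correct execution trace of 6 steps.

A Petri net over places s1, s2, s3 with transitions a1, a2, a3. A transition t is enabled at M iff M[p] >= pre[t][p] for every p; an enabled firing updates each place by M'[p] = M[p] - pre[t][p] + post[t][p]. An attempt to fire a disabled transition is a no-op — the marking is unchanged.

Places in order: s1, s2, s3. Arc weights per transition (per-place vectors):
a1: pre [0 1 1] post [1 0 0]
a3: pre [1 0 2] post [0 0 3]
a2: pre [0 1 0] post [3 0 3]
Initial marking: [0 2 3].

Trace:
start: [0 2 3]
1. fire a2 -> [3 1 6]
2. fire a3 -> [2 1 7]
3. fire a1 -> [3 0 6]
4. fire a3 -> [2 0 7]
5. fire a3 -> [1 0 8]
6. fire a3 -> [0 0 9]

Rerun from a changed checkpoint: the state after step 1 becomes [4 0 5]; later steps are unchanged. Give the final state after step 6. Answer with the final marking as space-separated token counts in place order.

0 0 9

state after step 1 := [4 0 5]
2. fire a3 -> [3 0 6]
3. fire a1 -> [3 0 6]
4. fire a3 -> [2 0 7]
5. fire a3 -> [1 0 8]
6. fire a3 -> [0 0 9]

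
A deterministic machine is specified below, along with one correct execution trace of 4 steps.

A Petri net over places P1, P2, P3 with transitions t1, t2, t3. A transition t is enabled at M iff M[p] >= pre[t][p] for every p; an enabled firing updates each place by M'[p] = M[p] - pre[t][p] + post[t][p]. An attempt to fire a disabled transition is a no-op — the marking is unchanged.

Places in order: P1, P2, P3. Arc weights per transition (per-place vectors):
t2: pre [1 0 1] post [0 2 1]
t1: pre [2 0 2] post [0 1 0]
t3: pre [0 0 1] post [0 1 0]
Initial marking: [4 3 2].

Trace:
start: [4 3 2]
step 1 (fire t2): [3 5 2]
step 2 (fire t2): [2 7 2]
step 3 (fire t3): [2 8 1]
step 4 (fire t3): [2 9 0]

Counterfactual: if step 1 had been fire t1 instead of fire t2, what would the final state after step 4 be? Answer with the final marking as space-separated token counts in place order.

(re-executing from step 1 with the substitution; state before step 1: [4 3 2])
step 1 (fire t1): [2 4 0]
step 2 (fire t2): [2 4 0]
step 3 (fire t3): [2 4 0]
step 4 (fire t3): [2 4 0]

2 4 0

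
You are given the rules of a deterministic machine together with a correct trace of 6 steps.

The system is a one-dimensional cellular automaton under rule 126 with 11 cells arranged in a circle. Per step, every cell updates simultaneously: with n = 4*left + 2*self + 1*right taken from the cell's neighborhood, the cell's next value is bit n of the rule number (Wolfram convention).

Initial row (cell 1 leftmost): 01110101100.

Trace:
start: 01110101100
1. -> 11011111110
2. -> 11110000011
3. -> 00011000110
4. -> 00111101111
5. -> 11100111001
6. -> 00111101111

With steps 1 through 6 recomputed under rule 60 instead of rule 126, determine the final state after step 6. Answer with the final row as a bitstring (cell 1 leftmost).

(re-executing steps 1..6 under rule 60; state before step 1: 01110101100)
1. -> 01001111010
2. -> 01101000111
3. -> 11011100100
4. -> 10110010110
5. -> 11101011101
6. -> 00011110011

00011110011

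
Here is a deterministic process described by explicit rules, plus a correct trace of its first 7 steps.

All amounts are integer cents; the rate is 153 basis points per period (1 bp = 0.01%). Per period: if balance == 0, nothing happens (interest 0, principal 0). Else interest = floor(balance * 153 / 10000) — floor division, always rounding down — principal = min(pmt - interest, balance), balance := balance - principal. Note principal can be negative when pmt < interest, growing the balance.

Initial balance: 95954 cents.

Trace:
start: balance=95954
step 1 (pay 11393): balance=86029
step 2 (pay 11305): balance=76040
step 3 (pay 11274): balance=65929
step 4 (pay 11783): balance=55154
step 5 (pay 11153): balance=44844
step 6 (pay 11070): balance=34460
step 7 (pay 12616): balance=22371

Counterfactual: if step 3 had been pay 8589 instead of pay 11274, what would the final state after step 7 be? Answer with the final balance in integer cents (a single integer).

(re-executing from step 3 with the substitution; state before step 3: balance=76040)
step 3 (pay 8589): balance=68614
step 4 (pay 11783): balance=57880
step 5 (pay 11153): balance=47612
step 6 (pay 11070): balance=37270
step 7 (pay 12616): balance=25224

25224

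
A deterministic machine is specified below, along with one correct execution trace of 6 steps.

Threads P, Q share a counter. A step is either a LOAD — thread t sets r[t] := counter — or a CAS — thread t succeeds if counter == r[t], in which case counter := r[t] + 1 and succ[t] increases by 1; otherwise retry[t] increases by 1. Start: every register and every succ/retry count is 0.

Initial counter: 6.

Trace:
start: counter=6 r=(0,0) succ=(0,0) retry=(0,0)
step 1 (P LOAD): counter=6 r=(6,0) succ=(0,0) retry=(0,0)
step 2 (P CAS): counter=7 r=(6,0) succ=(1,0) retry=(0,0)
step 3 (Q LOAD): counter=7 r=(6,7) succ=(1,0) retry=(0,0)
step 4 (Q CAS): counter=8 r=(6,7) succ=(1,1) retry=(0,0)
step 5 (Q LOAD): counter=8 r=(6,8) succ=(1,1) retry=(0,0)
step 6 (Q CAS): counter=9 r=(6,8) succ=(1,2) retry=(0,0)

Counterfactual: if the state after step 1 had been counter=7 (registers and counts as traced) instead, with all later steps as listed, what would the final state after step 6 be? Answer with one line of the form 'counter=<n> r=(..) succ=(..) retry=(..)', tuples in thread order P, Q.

state after step 1 := counter=7 r=(6,0) succ=(0,0) retry=(0,0)
step 2 (P CAS): counter=7 r=(6,0) succ=(0,0) retry=(1,0)
step 3 (Q LOAD): counter=7 r=(6,7) succ=(0,0) retry=(1,0)
step 4 (Q CAS): counter=8 r=(6,7) succ=(0,1) retry=(1,0)
step 5 (Q LOAD): counter=8 r=(6,8) succ=(0,1) retry=(1,0)
step 6 (Q CAS): counter=9 r=(6,8) succ=(0,2) retry=(1,0)

counter=9 r=(6,8) succ=(0,2) retry=(1,0)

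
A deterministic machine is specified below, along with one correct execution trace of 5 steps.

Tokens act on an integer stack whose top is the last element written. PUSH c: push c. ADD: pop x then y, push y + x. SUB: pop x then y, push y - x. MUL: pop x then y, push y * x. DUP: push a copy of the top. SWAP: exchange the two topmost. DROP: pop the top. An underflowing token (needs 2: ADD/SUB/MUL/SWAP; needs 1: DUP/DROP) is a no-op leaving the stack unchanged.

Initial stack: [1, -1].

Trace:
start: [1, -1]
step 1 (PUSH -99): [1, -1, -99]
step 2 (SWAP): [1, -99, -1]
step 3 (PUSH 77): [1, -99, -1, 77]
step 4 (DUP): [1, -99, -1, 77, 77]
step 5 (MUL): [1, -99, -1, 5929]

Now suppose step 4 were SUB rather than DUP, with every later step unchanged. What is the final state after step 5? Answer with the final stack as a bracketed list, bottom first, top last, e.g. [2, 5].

[1, 7722]

(re-executing from step 4 with the substitution; state before step 4: [1, -99, -1, 77])
step 4 (SUB): [1, -99, -78]
step 5 (MUL): [1, 7722]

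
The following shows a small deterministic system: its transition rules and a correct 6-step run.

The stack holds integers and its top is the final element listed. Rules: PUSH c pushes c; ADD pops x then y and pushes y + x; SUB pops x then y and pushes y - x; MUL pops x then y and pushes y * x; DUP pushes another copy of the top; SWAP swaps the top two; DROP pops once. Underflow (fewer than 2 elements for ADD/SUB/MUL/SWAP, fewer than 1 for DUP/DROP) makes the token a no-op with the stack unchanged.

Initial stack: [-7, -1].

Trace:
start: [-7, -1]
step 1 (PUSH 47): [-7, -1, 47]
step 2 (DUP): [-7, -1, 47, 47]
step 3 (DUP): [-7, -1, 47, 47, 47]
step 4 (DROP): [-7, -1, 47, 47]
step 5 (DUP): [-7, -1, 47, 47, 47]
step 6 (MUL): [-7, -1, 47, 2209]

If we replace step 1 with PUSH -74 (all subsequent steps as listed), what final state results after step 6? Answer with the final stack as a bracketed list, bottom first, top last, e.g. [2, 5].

[-7, -1, -74, 5476]

(re-executing from step 1 with the substitution; state before step 1: [-7, -1])
step 1 (PUSH -74): [-7, -1, -74]
step 2 (DUP): [-7, -1, -74, -74]
step 3 (DUP): [-7, -1, -74, -74, -74]
step 4 (DROP): [-7, -1, -74, -74]
step 5 (DUP): [-7, -1, -74, -74, -74]
step 6 (MUL): [-7, -1, -74, 5476]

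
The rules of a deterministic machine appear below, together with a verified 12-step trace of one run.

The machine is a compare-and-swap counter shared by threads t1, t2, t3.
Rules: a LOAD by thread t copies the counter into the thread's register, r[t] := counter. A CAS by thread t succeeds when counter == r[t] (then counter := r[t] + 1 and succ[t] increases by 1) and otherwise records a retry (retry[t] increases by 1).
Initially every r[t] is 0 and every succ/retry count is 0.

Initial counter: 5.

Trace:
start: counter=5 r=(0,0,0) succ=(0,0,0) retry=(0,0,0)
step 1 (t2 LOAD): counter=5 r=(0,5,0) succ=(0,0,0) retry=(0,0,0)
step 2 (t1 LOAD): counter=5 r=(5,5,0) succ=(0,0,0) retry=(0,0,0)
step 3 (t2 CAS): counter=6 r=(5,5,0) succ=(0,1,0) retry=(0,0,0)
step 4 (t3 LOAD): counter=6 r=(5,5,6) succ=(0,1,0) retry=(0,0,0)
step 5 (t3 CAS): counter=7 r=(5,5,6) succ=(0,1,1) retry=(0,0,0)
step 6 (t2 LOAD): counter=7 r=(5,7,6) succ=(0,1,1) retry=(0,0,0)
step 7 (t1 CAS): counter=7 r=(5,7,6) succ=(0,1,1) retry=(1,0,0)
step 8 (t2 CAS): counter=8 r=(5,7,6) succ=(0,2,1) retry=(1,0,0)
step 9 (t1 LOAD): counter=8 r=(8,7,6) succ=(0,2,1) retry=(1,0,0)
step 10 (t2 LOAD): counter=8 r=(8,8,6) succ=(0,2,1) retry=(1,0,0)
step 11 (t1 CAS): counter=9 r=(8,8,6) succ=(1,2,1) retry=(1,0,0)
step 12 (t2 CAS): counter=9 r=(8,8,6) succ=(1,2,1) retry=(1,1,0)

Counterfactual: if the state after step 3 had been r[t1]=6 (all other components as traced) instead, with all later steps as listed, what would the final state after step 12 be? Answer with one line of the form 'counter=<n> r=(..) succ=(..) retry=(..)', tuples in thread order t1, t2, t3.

state after step 3 := counter=6 r=(6,5,0) succ=(0,1,0) retry=(0,0,0)
step 4 (t3 LOAD): counter=6 r=(6,5,6) succ=(0,1,0) retry=(0,0,0)
step 5 (t3 CAS): counter=7 r=(6,5,6) succ=(0,1,1) retry=(0,0,0)
step 6 (t2 LOAD): counter=7 r=(6,7,6) succ=(0,1,1) retry=(0,0,0)
step 7 (t1 CAS): counter=7 r=(6,7,6) succ=(0,1,1) retry=(1,0,0)
step 8 (t2 CAS): counter=8 r=(6,7,6) succ=(0,2,1) retry=(1,0,0)
step 9 (t1 LOAD): counter=8 r=(8,7,6) succ=(0,2,1) retry=(1,0,0)
step 10 (t2 LOAD): counter=8 r=(8,8,6) succ=(0,2,1) retry=(1,0,0)
step 11 (t1 CAS): counter=9 r=(8,8,6) succ=(1,2,1) retry=(1,0,0)
step 12 (t2 CAS): counter=9 r=(8,8,6) succ=(1,2,1) retry=(1,1,0)

counter=9 r=(8,8,6) succ=(1,2,1) retry=(1,1,0)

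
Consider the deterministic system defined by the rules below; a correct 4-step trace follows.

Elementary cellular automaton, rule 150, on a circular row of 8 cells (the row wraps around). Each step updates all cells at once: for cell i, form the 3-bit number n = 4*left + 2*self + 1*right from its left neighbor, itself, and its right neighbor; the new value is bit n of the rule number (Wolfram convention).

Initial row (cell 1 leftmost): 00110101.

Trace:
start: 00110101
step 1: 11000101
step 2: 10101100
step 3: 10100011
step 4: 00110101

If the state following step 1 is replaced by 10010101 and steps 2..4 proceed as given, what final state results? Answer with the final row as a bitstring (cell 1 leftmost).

state after step 1 := 10010101
step 2: 01110100
step 3: 10100110
step 4: 10111000

10111000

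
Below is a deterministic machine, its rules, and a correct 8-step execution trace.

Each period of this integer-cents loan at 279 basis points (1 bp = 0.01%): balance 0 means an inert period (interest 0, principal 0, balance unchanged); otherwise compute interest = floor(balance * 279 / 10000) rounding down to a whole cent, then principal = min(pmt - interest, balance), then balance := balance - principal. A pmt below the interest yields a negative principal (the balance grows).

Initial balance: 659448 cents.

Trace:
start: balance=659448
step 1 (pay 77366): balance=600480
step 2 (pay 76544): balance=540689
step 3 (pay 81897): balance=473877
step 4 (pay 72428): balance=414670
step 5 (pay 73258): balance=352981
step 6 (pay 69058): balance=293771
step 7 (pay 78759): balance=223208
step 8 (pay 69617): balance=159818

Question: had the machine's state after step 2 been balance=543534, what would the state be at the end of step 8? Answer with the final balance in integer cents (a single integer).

state after step 2 := balance=543534
step 3 (pay 81897): balance=476801
step 4 (pay 72428): balance=417675
step 5 (pay 73258): balance=356070
step 6 (pay 69058): balance=296946
step 7 (pay 78759): balance=226471
step 8 (pay 69617): balance=163172

163172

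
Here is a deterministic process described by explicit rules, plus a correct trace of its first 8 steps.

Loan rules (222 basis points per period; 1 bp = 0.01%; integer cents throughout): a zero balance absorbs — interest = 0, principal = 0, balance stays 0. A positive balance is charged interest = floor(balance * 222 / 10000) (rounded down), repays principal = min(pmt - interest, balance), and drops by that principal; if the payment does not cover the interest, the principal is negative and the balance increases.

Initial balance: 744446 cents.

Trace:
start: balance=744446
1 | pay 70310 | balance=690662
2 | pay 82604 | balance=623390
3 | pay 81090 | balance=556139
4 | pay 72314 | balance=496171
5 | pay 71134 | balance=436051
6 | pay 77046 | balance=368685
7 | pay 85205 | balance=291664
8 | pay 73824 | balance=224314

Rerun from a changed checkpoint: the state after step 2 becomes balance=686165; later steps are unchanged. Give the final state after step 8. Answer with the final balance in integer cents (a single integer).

state after step 2 := balance=686165
3 | pay 81090 | balance=620307
4 | pay 72314 | balance=561763
5 | pay 71134 | balance=503100
6 | pay 77046 | balance=437222
7 | pay 85205 | balance=361723
8 | pay 73824 | balance=295929

295929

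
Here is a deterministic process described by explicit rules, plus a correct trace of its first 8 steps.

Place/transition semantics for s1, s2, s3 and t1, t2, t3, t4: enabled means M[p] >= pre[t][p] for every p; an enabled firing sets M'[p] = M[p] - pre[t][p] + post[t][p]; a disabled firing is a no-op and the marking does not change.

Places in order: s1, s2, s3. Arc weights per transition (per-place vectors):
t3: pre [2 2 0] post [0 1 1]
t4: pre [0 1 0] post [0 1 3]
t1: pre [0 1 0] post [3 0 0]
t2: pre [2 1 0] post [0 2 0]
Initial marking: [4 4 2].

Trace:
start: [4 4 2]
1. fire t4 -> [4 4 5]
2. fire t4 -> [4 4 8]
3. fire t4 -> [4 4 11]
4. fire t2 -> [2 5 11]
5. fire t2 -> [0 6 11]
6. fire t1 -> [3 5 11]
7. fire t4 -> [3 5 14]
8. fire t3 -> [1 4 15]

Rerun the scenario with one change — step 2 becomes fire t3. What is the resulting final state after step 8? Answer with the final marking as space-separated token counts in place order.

(re-executing from step 2 with the substitution; state before step 2: [4 4 5])
2. fire t3 -> [2 3 6]
3. fire t4 -> [2 3 9]
4. fire t2 -> [0 4 9]
5. fire t2 -> [0 4 9]
6. fire t1 -> [3 3 9]
7. fire t4 -> [3 3 12]
8. fire t3 -> [1 2 13]

1 2 13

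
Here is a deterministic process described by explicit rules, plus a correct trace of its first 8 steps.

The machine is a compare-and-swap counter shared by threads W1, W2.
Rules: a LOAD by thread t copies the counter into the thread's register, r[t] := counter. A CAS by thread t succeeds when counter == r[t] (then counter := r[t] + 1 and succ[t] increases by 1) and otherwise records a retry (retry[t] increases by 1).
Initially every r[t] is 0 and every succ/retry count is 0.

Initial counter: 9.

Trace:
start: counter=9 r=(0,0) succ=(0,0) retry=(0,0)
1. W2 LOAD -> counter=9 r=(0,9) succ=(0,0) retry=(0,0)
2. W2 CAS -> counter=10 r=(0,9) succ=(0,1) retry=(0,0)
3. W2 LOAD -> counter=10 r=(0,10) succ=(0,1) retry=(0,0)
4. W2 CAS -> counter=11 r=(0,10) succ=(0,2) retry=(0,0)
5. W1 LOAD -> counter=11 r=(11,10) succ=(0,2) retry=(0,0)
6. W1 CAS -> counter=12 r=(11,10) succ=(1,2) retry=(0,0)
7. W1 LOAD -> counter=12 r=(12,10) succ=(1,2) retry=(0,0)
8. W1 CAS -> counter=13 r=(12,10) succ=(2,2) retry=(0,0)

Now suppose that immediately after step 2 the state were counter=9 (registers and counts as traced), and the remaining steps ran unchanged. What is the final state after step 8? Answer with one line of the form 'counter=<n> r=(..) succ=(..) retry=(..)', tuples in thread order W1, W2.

state after step 2 := counter=9 r=(0,9) succ=(0,1) retry=(0,0)
3. W2 LOAD -> counter=9 r=(0,9) succ=(0,1) retry=(0,0)
4. W2 CAS -> counter=10 r=(0,9) succ=(0,2) retry=(0,0)
5. W1 LOAD -> counter=10 r=(10,9) succ=(0,2) retry=(0,0)
6. W1 CAS -> counter=11 r=(10,9) succ=(1,2) retry=(0,0)
7. W1 LOAD -> counter=11 r=(11,9) succ=(1,2) retry=(0,0)
8. W1 CAS -> counter=12 r=(11,9) succ=(2,2) retry=(0,0)

counter=12 r=(11,9) succ=(2,2) retry=(0,0)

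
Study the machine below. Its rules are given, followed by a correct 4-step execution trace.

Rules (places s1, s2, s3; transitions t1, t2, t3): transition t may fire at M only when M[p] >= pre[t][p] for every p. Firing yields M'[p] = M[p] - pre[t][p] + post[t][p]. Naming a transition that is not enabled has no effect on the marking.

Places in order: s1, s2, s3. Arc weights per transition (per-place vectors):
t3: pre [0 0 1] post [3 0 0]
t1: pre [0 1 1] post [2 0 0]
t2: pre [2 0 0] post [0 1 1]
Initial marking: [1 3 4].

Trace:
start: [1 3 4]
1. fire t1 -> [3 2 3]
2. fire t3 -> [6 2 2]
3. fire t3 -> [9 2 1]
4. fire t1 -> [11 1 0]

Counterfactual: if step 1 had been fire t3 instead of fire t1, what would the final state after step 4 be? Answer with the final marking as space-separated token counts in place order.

12 2 0

(re-executing from step 1 with the substitution; state before step 1: [1 3 4])
1. fire t3 -> [4 3 3]
2. fire t3 -> [7 3 2]
3. fire t3 -> [10 3 1]
4. fire t1 -> [12 2 0]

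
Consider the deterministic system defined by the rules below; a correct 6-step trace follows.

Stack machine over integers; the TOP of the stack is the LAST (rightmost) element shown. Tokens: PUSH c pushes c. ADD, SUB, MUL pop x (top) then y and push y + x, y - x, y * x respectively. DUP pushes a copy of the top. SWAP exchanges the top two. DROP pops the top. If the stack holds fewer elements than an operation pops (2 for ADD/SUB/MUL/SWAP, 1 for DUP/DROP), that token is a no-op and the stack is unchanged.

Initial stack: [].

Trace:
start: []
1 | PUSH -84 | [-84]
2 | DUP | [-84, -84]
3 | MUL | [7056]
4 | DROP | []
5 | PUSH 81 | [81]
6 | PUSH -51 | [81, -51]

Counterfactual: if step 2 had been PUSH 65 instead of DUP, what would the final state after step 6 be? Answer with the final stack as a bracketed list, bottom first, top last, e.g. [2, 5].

[81, -51]

(re-executing from step 2 with the substitution; state before step 2: [-84])
2 | PUSH 65 | [-84, 65]
3 | MUL | [-5460]
4 | DROP | []
5 | PUSH 81 | [81]
6 | PUSH -51 | [81, -51]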